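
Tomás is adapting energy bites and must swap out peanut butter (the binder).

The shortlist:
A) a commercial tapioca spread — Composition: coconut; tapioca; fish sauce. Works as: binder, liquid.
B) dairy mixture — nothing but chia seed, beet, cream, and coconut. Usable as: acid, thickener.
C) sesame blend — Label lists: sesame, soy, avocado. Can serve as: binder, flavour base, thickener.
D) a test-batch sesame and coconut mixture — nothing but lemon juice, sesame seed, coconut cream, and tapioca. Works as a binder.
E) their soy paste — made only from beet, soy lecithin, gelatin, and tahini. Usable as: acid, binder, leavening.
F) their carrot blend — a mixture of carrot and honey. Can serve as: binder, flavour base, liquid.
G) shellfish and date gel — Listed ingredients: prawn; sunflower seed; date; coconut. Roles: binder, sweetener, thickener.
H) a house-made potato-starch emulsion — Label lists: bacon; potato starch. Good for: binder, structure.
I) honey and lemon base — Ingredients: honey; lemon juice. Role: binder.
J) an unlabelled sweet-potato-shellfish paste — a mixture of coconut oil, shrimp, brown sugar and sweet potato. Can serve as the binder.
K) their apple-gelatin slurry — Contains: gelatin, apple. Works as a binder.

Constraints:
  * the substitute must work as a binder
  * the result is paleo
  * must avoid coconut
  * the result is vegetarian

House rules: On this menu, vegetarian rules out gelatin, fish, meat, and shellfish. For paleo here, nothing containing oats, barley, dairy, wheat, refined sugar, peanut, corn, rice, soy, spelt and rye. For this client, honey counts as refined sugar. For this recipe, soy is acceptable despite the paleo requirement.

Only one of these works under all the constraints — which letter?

C

A: has fish sauce, so not vegetarian; has coconut, so not coconut-free — out
B: not usable as a binder; has cream, so not paleo (and 1 more) — reject
C: soy is permitted under the paleo carve-out; nothing else excluded — valid
D: has coconut cream, so not coconut-free — out
E: has gelatin, so not vegetarian — no
F: has honey, so not paleo — no
G: has prawn, so not vegetarian; has coconut, so not coconut-free — reject
H: has bacon, so not vegetarian — out
I: has honey, so not paleo — no
J: has shrimp, so not vegetarian; has brown sugar, so not paleo (and 1 more) — out
K: has gelatin, so not vegetarian — out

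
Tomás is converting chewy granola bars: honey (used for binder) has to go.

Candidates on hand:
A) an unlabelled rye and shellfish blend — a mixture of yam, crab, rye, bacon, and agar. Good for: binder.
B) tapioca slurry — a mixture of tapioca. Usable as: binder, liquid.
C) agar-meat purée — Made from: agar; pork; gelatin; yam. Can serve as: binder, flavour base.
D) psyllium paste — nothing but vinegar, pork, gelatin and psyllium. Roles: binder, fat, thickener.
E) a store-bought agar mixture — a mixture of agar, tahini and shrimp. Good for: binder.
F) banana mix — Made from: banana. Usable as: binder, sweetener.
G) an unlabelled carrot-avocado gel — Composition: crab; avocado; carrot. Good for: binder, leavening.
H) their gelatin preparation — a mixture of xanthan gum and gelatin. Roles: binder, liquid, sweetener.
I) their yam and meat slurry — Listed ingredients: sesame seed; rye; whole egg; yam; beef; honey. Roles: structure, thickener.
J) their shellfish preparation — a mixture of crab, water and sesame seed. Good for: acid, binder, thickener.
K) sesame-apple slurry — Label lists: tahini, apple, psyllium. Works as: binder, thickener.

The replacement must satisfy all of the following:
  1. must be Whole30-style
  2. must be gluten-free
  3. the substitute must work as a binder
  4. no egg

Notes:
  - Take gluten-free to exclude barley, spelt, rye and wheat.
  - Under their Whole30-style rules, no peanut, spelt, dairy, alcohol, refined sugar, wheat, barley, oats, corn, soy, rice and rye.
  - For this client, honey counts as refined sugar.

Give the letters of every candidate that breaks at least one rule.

A, I

A: has rye, so not gluten-free; has rye, so not Whole30-style — out
B: only tapioca; none excluded — OK
C: works as a binder, Whole30-style, gluten-free — valid
D: every rule checks out — valid
E: only tahini, shrimp, and agar; none excluded — OK
F: only banana; none excluded — keep
G: only crab, carrot and avocado; none excluded — valid
H: only gelatin and xanthan gum; none excluded — keep
I: not usable as a binder; has rye, so not gluten-free (and 2 more) — out
J: only sesame seed, crab, and water; none excluded — valid
K: all constraints satisfied — keep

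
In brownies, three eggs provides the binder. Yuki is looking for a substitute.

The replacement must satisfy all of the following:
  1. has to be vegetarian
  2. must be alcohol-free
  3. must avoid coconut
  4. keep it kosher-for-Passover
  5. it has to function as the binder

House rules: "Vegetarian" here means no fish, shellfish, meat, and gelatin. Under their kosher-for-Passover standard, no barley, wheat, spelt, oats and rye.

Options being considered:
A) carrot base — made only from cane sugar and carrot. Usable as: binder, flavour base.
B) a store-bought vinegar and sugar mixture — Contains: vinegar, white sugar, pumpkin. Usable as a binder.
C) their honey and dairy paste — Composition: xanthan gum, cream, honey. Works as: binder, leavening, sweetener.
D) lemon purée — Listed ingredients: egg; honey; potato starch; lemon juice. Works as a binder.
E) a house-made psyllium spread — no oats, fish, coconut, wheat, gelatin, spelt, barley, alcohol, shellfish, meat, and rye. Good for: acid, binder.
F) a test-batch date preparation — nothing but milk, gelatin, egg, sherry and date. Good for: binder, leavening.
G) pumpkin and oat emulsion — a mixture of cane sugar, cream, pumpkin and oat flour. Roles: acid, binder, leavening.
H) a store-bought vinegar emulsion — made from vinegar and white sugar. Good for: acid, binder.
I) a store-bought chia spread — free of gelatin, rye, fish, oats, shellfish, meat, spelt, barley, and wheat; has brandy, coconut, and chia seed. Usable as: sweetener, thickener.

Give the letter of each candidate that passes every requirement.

A: every rule checks out — OK
B: only white sugar, vinegar and pumpkin; none excluded — OK
C: only cream, honey and xanthan gum; none excluded — valid
D: egg and honey etc. — none of it excluded — keep
E: kosher-for-Passover, no coconut — valid
F: has gelatin, so not vegetarian; has sherry, so not alcohol-free — reject
G: has oat flour, so not kosher-for-Passover — reject
H: only white sugar and vinegar; none excluded — valid
I: not usable as a binder; has coconut, so not coconut-free (and 1 more) — reject

A, B, C, D, E, H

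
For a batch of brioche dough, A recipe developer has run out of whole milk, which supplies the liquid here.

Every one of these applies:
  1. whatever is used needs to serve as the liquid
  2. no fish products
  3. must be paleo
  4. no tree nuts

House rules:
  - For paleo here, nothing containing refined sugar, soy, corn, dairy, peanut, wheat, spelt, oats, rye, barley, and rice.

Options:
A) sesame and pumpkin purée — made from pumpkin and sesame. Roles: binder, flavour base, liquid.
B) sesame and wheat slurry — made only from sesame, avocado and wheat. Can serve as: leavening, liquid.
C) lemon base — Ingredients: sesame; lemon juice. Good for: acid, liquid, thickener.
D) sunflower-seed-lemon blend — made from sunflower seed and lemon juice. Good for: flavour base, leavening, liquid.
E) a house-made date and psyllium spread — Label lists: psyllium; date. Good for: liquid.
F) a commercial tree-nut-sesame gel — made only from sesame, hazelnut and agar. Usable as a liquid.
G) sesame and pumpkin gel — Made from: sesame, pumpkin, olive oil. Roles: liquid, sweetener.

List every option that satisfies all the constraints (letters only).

A: only sesame and pumpkin; none excluded — valid
B: has wheat, so not paleo — reject
C: every rule checks out — OK
D: nothing on the exclusion list — valid
E: every rule checks out — valid
F: has hazelnut, so not tree-nut-free — out
G: only sesame, olive oil, and pumpkin; none excluded — OK

A, C, D, E, G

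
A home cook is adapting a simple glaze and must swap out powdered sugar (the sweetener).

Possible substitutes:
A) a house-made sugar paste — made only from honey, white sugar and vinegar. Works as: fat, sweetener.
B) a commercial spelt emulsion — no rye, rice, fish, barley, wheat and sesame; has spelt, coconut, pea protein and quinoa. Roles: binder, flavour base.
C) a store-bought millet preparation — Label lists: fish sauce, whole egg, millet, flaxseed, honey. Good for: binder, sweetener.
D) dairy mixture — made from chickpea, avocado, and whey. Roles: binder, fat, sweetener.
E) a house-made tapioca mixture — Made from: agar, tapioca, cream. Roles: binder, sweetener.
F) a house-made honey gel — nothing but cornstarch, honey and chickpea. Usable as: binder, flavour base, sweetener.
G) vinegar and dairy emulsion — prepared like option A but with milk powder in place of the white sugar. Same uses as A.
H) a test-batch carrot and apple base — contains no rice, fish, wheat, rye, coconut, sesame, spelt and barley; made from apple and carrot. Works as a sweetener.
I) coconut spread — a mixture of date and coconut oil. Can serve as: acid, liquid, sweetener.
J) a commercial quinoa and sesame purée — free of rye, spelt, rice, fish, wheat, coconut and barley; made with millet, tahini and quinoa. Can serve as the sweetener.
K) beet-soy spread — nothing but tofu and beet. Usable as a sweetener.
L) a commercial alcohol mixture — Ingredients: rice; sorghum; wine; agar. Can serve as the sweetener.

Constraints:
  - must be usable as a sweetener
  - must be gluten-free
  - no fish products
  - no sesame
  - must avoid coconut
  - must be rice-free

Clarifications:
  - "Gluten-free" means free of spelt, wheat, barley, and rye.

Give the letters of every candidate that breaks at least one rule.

A: gluten-free, no sesame — OK
B: not usable as a sweetener; has spelt, so not gluten-free (and 1 more) — no
C: has fish sauce, so not fish-free — no
D: nothing on the exclusion list — valid
E: every rule checks out — valid
F: only cornstarch, honey and chickpea; none excluded — OK
G: all constraints satisfied — keep
H: all constraints satisfied — valid
I: has coconut oil, so not coconut-free — no
J: has tahini, so not sesame-free — reject
K: nothing on the exclusion list — OK
L: has rice, so not rice-free — reject

B, C, I, J, L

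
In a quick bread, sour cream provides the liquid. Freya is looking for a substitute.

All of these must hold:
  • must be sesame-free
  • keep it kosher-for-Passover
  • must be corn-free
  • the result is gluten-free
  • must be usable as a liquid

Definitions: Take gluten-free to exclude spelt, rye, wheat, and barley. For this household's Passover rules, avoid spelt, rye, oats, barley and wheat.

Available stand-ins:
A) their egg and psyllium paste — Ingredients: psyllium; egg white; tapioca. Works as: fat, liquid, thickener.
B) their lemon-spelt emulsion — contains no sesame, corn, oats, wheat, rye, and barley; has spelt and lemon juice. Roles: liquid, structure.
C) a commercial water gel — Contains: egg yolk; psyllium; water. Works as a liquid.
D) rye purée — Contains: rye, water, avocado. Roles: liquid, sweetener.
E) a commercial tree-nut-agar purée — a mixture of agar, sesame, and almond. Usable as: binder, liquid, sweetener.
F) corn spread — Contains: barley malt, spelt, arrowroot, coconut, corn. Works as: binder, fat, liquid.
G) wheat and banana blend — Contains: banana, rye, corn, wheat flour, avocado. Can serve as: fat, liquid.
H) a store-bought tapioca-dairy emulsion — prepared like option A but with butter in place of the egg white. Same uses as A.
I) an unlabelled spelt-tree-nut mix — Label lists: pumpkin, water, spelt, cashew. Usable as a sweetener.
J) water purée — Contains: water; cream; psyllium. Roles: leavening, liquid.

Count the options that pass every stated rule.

4

A: nothing on the exclusion list — keep
B: has spelt, so not gluten-free; has spelt, so not kosher-for-Passover — out
C: all constraints satisfied — keep
D: has rye, so not gluten-free; has rye, so not kosher-for-Passover — no
E: has sesame, so not sesame-free — reject
F: has barley malt, so not gluten-free; has barley malt, so not kosher-for-Passover (and 1 more) — no
G: has rye, so not gluten-free; has rye, so not kosher-for-Passover (and 1 more) — no
H: gluten-free, no sesame — keep
I: not usable as a liquid; has spelt, so not gluten-free (and 1 more) — out
J: works as a liquid, kosher-for-Passover, no corn — valid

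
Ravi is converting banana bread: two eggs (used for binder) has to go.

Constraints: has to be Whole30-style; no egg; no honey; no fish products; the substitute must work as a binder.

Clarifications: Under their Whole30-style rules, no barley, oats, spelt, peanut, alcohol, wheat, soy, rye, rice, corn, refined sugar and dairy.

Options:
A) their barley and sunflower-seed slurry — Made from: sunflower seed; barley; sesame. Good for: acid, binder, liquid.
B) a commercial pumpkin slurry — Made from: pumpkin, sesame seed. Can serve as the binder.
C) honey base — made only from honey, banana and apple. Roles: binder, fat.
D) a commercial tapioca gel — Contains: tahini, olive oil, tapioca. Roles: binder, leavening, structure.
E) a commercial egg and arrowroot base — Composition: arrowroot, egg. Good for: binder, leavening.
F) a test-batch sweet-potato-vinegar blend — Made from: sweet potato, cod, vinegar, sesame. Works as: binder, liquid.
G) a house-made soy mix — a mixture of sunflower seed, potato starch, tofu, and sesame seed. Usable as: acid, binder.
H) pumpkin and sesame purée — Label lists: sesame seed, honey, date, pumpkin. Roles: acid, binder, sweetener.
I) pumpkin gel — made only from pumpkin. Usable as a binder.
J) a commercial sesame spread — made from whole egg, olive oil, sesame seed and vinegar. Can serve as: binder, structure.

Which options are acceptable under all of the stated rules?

A: has barley, so not Whole30-style — reject
B: only sesame seed and pumpkin; none excluded — keep
C: has honey, so not honey-free — no
D: Whole30-style, no fish — valid
E: has egg, so not egg-free — out
F: has cod, so not fish-free — reject
G: has tofu, so not Whole30-style — no
H: has honey, so not honey-free — reject
I: all constraints satisfied — keep
J: has whole egg, so not egg-free — reject

B, D, I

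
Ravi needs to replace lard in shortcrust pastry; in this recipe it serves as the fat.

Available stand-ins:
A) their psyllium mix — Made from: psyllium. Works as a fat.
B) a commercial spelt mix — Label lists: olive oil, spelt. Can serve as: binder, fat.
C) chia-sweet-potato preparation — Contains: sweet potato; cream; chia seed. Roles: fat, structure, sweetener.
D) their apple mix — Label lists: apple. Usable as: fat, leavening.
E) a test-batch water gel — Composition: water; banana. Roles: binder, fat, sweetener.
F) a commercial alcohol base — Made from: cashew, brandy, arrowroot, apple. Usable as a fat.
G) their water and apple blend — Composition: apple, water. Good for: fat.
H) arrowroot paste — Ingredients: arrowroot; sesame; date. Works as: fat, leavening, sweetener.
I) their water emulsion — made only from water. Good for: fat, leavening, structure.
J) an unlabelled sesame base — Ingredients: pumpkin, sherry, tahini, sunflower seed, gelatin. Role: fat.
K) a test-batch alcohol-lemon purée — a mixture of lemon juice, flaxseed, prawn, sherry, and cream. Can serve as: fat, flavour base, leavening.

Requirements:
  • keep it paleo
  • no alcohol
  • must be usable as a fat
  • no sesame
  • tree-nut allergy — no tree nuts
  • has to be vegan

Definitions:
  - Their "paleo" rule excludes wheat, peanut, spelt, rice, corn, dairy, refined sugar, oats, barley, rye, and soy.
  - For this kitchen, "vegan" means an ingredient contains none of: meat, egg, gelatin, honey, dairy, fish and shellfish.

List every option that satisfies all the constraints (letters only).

A: all constraints satisfied — valid
B: has spelt, so not paleo — out
C: has cream, so not paleo; has cream, so not vegan — reject
D: every rule checks out — valid
E: nothing on the exclusion list — valid
F: has cashew, so not tree-nut-free; has brandy, so not alcohol-free — out
G: works as a fat, no tree nuts, no alcohol — OK
H: has sesame, so not sesame-free — no
I: only water; none excluded — OK
J: has gelatin, so not vegan; has tahini, so not sesame-free (and 1 more) — out
K: has cream, so not paleo; has cream, so not vegan (and 1 more) — reject

A, D, E, G, I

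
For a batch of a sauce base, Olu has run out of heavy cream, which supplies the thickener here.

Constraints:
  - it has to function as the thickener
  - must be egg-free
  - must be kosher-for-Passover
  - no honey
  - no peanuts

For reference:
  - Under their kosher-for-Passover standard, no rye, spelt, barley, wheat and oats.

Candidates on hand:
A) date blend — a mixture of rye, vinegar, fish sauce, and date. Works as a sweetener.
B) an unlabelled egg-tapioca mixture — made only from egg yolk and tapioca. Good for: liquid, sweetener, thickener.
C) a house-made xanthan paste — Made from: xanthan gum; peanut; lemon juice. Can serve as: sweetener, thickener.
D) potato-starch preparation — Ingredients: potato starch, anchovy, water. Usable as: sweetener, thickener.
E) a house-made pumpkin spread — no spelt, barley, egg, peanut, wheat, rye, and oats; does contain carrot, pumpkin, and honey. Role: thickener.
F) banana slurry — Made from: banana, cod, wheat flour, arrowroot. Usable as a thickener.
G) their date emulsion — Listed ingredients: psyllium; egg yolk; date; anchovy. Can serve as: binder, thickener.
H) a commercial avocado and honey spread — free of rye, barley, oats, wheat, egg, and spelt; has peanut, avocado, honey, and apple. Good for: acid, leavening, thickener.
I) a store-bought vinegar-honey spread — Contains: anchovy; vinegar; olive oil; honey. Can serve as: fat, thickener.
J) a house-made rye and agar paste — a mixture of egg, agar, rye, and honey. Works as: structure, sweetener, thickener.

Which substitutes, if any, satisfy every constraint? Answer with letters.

D

A: not usable as a thickener; has rye, so not kosher-for-Passover — reject
B: has egg yolk, so not egg-free — out
C: has peanut, so not peanut-free — no
D: all constraints satisfied — OK
E: has honey, so not honey-free — no
F: has wheat flour, so not kosher-for-Passover — reject
G: has egg yolk, so not egg-free — out
H: has peanut, so not peanut-free; has honey, so not honey-free — no
I: has honey, so not honey-free — reject
J: has rye, so not kosher-for-Passover; has egg, so not egg-free (and 1 more) — reject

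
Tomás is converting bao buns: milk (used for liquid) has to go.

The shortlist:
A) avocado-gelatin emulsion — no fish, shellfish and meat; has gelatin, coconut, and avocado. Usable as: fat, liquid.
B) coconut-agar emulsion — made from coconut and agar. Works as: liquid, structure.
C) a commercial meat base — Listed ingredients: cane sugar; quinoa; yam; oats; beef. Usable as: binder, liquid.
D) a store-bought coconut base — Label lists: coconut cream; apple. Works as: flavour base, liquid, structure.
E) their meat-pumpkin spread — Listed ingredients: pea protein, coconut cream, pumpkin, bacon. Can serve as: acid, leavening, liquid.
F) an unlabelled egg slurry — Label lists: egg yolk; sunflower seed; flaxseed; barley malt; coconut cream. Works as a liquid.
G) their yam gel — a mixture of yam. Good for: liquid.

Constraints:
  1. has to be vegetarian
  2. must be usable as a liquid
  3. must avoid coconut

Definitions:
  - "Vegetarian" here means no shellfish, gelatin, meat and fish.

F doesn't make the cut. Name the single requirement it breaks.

coconut-free

usable as a liquid: satisfied
vegetarian: satisfied
coconut-free: has coconut cream — fails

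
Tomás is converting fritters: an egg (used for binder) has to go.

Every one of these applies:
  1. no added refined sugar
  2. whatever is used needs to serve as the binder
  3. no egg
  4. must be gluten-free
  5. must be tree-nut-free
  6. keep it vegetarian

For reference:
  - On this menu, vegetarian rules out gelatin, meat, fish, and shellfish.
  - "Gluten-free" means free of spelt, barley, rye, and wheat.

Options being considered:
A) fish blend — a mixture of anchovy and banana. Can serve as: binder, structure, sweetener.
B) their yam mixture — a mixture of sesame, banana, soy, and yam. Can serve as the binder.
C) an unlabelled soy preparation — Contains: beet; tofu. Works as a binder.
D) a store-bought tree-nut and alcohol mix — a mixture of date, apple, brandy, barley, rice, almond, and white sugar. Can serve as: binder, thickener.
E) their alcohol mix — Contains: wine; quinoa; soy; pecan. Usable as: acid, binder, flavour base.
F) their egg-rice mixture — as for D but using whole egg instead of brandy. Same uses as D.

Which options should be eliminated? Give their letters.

A: has anchovy, so not vegetarian — reject
B: sesame and soy etc. — none of it excluded — valid
C: vegetarian, no egg — keep
D: has barley, so not gluten-free; has almond, so not tree-nut-free (and 1 more) — out
E: has pecan, so not tree-nut-free — out
F: has barley, so not gluten-free; has almond, so not tree-nut-free (and 2 more) — reject

A, D, E, F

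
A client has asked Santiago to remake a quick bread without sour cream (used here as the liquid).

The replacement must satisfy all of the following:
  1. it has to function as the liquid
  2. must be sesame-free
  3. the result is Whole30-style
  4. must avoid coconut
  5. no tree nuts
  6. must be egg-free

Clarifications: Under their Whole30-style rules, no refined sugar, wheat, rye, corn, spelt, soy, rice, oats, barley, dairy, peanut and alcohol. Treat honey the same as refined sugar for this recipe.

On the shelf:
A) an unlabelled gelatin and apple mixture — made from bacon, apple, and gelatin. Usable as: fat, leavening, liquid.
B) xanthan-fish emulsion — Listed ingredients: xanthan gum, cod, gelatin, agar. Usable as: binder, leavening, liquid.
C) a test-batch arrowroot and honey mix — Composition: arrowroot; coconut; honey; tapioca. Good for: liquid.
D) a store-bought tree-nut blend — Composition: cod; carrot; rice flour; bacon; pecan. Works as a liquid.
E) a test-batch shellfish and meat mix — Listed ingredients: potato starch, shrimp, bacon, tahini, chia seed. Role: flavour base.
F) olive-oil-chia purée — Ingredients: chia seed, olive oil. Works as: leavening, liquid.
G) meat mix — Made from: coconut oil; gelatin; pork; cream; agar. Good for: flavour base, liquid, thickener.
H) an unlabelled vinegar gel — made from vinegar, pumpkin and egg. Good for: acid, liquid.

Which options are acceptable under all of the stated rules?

A: only gelatin, bacon and apple; none excluded — keep
B: no tree nuts, no sesame — valid
C: has honey, so not Whole30-style; has coconut, so not coconut-free — no
D: has rice flour, so not Whole30-style; has pecan, so not tree-nut-free — out
E: not usable as a liquid; has tahini, so not sesame-free — out
F: all constraints satisfied — valid
G: has cream, so not Whole30-style; has coconut oil, so not coconut-free — out
H: has egg, so not egg-free — reject

A, B, F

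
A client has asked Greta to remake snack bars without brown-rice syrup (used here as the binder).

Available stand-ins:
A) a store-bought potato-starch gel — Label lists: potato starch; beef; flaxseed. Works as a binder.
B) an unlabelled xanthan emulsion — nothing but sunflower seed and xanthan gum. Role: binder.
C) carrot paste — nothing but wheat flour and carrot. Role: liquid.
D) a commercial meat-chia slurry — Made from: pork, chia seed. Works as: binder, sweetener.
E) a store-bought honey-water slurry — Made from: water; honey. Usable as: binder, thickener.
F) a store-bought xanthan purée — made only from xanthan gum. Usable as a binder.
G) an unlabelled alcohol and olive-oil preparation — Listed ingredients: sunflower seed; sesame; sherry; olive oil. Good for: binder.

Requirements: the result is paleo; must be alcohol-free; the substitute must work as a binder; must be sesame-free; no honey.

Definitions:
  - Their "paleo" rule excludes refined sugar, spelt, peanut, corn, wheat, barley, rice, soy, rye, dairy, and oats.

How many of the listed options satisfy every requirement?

A: only beef, flaxseed and potato starch; none excluded — keep
B: works as a binder, no alcohol, no sesame — OK
C: not usable as a binder; has wheat flour, so not paleo — no
D: no alcohol, paleo — OK
E: has honey, so not honey-free — no
F: only xanthan gum; none excluded — valid
G: has sesame, so not sesame-free; has sherry, so not alcohol-free — reject

4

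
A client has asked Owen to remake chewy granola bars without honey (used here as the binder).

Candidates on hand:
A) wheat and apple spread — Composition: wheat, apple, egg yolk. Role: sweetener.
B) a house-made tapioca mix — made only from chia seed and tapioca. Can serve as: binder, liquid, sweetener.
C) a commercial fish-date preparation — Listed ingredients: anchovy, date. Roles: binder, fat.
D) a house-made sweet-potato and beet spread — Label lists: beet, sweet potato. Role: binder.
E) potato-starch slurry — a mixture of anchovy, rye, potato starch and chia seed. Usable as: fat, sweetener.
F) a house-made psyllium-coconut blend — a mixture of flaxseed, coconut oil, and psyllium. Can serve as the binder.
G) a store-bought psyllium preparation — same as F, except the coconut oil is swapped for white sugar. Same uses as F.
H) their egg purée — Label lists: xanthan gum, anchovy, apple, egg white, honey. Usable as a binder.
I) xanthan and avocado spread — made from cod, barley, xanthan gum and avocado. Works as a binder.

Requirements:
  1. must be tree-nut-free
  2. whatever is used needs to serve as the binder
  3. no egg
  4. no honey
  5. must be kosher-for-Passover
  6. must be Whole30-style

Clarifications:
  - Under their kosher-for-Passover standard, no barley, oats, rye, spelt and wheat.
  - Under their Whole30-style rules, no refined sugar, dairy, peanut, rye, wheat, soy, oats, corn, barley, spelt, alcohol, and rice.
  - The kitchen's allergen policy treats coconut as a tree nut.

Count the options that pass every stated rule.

3

A: not usable as a binder; has wheat, so not kosher-for-Passover (and 2 more) — reject
B: works as a binder, no egg, Whole30-style — keep
C: every rule checks out — valid
D: tree-nut-free, no egg — keep
E: not usable as a binder; has rye, so not kosher-for-Passover (and 1 more) — out
F: has coconut oil, so not tree-nut-free — no
G: has white sugar, so not Whole30-style — out
H: has egg white, so not egg-free; has honey, so not honey-free — out
I: has barley, so not kosher-for-Passover; has barley, so not Whole30-style — no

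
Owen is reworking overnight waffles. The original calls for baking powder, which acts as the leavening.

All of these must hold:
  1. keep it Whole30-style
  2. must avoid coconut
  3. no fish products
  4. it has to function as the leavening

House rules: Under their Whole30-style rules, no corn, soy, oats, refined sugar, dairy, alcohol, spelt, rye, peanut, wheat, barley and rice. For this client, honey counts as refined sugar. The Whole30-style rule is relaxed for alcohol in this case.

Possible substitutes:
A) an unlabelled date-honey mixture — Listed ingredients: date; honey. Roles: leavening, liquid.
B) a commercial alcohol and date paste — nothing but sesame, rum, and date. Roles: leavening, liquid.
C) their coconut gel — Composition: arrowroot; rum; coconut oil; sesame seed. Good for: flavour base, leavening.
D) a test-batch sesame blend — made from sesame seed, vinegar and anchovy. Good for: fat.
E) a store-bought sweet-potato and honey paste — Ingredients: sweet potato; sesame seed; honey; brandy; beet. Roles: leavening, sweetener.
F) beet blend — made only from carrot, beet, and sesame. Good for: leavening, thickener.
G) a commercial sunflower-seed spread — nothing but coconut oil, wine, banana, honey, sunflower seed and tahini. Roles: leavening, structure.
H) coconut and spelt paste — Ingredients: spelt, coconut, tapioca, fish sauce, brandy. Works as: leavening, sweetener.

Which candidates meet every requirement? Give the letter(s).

A: has honey, so not Whole30-style — no
B: alcohol is permitted under the Whole30-style carve-out; nothing else excluded — keep
C: has coconut oil, so not coconut-free — no
D: not usable as a leavening; has anchovy, so not fish-free — no
E: has honey, so not Whole30-style — out
F: only sesame, beet and carrot; none excluded — OK
G: has honey, so not Whole30-style; has coconut oil, so not coconut-free — out
H: has spelt, so not Whole30-style; has coconut, so not coconut-free (and 1 more) — no

B, F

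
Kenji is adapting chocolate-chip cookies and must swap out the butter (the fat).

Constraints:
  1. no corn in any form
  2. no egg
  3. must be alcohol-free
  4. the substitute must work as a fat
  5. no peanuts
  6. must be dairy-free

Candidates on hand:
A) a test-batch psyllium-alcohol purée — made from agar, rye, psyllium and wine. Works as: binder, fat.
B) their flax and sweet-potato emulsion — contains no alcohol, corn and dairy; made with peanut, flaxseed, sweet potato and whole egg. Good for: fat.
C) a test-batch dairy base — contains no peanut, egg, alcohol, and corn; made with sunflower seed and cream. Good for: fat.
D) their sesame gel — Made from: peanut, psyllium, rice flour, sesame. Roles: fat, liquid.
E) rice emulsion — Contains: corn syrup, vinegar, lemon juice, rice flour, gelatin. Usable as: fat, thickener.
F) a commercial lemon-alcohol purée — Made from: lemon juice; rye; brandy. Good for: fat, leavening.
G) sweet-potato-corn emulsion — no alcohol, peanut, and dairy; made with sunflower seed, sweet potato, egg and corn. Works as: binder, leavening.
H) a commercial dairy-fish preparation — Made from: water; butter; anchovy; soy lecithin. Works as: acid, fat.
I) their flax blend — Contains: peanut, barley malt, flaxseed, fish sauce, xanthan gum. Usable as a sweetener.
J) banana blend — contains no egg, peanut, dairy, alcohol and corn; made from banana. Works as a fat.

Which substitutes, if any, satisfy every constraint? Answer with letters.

J

A: has wine, so not alcohol-free — out
B: has whole egg, so not egg-free; has peanut, so not peanut-free — no
C: has cream, so not dairy-free — out
D: has peanut, so not peanut-free — reject
E: has corn syrup, so not corn-free — out
F: has brandy, so not alcohol-free — reject
G: not usable as a fat; has egg, so not egg-free (and 1 more) — reject
H: has butter, so not dairy-free — no
I: not usable as a fat; has peanut, so not peanut-free — no
J: works as a fat, no alcohol, no peanut — OK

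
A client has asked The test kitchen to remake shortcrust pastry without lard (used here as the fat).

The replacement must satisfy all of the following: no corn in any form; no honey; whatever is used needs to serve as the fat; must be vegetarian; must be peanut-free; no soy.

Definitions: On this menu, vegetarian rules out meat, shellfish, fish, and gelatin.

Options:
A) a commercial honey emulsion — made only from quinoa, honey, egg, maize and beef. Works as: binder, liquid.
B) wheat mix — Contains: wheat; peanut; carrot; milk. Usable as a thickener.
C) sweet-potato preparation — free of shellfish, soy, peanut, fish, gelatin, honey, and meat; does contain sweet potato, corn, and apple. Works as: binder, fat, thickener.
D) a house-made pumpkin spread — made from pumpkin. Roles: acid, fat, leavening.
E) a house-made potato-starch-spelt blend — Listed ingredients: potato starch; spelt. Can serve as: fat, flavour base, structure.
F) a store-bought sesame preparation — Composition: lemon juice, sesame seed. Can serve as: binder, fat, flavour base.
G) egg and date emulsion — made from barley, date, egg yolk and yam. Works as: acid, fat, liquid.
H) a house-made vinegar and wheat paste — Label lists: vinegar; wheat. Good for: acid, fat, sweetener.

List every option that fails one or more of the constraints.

A: not usable as a fat; has beef, so not vegetarian (and 2 more) — no
B: not usable as a fat; has peanut, so not peanut-free — no
C: has corn, so not corn-free — out
D: all constraints satisfied — valid
E: every rule checks out — OK
F: all constraints satisfied — OK
G: works as a fat, no honey, no corn — keep
H: works as a fat, no soy, no honey — valid

A, B, C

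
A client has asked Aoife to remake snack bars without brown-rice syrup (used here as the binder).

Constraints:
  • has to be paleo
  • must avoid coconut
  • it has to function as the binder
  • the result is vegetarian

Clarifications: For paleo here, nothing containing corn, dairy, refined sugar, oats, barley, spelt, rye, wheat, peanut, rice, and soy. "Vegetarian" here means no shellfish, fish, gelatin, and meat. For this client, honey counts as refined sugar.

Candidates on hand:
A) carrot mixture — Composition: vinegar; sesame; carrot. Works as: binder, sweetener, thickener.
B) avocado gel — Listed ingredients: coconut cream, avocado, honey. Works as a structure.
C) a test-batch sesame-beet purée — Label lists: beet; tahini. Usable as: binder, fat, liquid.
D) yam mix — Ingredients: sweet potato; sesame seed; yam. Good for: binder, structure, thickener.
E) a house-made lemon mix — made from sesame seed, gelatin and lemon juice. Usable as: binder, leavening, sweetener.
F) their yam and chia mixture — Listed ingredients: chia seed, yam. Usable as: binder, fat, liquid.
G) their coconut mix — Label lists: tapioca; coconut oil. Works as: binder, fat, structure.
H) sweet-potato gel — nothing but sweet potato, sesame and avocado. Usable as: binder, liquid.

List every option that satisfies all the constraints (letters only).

A: only sesame, carrot and vinegar; none excluded — OK
B: not usable as a binder; has honey, so not paleo (and 1 more) — no
C: every rule checks out — keep
D: works as a binder, no coconut, paleo — keep
E: has gelatin, so not vegetarian — reject
F: only chia seed and yam; none excluded — valid
G: has coconut oil, so not coconut-free — no
H: paleo, no coconut — keep

A, C, D, F, H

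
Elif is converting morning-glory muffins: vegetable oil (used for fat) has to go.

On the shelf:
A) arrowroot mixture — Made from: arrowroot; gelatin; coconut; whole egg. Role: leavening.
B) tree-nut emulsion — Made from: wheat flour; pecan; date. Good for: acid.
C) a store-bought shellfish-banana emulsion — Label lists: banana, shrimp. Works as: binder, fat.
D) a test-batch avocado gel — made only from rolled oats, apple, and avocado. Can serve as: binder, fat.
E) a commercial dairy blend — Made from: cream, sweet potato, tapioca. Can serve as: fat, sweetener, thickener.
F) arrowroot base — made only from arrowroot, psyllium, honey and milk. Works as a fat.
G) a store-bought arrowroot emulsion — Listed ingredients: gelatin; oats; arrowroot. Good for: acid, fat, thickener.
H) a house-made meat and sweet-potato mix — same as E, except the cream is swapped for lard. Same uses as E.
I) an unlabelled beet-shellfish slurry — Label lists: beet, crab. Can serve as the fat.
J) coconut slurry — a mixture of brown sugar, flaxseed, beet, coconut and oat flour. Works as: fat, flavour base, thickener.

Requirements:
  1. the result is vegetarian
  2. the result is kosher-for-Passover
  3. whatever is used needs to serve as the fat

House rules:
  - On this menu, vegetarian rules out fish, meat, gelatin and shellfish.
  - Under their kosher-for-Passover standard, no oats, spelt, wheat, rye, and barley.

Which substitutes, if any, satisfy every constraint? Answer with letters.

A: not usable as a fat; has gelatin, so not vegetarian — reject
B: not usable as a fat; has wheat flour, so not kosher-for-Passover — reject
C: has shrimp, so not vegetarian — no
D: has rolled oats, so not kosher-for-Passover — reject
E: all constraints satisfied — valid
F: kosher-for-Passover, vegetarian — valid
G: has gelatin, so not vegetarian; has oats, so not kosher-for-Passover — reject
H: has lard, so not vegetarian — out
I: has crab, so not vegetarian — no
J: has oat flour, so not kosher-for-Passover — reject

E, F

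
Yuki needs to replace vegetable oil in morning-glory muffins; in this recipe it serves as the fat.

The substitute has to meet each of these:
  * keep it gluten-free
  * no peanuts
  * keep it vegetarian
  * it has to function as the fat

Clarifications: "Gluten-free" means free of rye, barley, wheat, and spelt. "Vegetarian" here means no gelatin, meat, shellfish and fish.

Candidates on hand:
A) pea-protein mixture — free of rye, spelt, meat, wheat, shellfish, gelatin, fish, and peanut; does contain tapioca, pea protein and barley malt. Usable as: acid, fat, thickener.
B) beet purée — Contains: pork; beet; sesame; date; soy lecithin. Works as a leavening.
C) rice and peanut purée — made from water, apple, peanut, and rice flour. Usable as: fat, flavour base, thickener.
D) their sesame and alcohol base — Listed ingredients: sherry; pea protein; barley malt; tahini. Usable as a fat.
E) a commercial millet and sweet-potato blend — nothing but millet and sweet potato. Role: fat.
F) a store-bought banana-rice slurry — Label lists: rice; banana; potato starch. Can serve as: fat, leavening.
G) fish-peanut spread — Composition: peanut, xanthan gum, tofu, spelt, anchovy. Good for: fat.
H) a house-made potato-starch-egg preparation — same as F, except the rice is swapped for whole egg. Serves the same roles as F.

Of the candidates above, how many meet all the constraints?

3

A: has barley malt, so not gluten-free — reject
B: not usable as a fat; has pork, so not vegetarian — out
C: has peanut, so not peanut-free — out
D: has barley malt, so not gluten-free — out
E: only millet and sweet potato; none excluded — OK
F: nothing on the exclusion list — keep
G: has spelt, so not gluten-free; has anchovy, so not vegetarian (and 1 more) — no
H: works as a fat, vegetarian, no peanut — keep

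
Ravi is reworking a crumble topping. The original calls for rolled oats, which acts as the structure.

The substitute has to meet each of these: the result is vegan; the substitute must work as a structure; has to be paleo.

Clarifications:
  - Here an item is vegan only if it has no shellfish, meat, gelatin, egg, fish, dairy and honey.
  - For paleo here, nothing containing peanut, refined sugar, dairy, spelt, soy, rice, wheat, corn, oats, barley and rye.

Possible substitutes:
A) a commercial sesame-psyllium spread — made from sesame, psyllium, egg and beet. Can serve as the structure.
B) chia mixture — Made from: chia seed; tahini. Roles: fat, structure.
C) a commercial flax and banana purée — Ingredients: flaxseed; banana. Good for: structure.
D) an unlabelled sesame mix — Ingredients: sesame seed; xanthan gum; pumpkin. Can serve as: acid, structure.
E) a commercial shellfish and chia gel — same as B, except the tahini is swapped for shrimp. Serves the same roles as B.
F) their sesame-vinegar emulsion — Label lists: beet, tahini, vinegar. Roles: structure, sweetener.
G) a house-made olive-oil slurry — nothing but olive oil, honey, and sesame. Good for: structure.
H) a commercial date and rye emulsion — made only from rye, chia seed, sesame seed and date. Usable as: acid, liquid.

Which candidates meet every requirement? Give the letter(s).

A: has egg, so not vegan — no
B: all constraints satisfied — keep
C: nothing on the exclusion list — keep
D: only sesame seed, pumpkin and xanthan gum; none excluded — valid
E: has shrimp, so not vegan — no
F: all constraints satisfied — valid
G: has honey, so not vegan — reject
H: not usable as a structure; has rye, so not paleo — out

B, C, D, F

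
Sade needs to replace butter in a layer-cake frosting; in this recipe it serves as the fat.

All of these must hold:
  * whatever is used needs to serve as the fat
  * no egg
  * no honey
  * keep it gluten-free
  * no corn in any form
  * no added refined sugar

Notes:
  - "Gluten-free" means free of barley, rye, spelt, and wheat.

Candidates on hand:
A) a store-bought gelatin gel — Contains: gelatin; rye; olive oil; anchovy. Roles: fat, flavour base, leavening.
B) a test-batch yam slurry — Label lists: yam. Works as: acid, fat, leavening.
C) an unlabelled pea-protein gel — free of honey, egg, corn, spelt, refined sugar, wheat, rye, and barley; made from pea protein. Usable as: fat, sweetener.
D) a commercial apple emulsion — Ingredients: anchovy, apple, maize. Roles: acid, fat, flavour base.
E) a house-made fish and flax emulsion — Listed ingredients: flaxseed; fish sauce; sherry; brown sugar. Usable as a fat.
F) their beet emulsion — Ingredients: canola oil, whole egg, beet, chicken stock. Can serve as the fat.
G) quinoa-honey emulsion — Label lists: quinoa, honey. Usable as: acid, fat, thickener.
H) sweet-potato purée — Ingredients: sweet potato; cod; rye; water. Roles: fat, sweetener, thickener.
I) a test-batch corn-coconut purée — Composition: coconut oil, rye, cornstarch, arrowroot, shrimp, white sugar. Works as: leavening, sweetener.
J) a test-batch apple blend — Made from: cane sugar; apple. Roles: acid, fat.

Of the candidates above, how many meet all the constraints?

A: has rye, so not gluten-free — reject
B: no refined sugar, no honey — keep
C: nothing on the exclusion list — keep
D: has maize, so not corn-free — reject
E: has brown sugar, so not no-added-sugar — out
F: has whole egg, so not egg-free — no
G: has honey, so not honey-free — no
H: has rye, so not gluten-free — out
I: not usable as a fat; has rye, so not gluten-free (and 2 more) — no
J: has cane sugar, so not no-added-sugar — no

2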